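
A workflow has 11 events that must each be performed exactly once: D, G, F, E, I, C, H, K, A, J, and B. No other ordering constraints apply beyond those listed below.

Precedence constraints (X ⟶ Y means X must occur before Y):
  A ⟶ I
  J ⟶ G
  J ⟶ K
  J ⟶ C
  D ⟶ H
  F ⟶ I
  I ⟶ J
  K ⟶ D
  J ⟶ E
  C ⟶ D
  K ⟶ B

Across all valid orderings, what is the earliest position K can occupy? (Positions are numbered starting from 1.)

5

Working backwards through the constraints from K, its full set of required predecessors is F, I, A, J — 4 of them.
With 4 mandatory predecessors, the earliest K can sit is position 4+1 = 5, and placing just those 4 first achieves it.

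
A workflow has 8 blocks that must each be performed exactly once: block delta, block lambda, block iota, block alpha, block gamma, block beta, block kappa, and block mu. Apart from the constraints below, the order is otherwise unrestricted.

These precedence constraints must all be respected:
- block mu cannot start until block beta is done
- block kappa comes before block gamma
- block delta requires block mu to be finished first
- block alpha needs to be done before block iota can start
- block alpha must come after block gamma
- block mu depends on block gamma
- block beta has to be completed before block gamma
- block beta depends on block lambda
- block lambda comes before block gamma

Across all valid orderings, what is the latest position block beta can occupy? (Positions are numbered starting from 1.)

The blocks that are forced after block beta, directly or by a chain of constraints, are block delta, block iota, block alpha, block gamma, block mu. That's 5 blocks.
With 5 mandatory successors out of 8 blocks total, the latest slot for block beta is 8−5 = 3, and it's reachable by doing all non-successors before block beta.

3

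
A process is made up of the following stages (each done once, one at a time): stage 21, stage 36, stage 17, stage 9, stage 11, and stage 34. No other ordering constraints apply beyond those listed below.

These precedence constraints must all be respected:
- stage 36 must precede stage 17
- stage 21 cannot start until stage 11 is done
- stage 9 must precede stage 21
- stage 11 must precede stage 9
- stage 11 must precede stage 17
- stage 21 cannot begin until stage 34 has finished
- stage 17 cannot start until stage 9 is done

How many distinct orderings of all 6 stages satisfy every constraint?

The stages with no prerequisites are stage 36, stage 11, stage 34; any of them can be placed first.
Enumerating by repeatedly choosing an available stage (one whose prerequisites are all placed) gives 30 distinct complete orderings.

30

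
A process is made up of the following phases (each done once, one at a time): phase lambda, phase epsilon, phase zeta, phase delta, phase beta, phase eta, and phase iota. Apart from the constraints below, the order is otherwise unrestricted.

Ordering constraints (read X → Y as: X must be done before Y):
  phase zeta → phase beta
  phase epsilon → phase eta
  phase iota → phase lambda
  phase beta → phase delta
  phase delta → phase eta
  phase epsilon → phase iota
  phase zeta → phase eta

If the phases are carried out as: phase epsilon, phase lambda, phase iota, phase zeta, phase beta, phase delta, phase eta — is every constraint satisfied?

No

In the proposed order, phase lambda appears before phase iota.
Since phase iota is required before phase lambda, the ordering is invalid.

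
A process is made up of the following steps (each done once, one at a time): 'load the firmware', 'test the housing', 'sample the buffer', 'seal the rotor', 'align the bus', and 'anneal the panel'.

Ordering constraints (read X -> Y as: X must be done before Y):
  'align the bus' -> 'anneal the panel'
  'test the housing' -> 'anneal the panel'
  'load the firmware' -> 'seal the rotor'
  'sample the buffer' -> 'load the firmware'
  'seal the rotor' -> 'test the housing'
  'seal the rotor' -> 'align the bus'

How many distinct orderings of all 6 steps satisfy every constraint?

'sample the buffer' is the only step with nothing required before it, so every ordering starts there.
Counting all ways to extend the partial order to a total order gives 2.

2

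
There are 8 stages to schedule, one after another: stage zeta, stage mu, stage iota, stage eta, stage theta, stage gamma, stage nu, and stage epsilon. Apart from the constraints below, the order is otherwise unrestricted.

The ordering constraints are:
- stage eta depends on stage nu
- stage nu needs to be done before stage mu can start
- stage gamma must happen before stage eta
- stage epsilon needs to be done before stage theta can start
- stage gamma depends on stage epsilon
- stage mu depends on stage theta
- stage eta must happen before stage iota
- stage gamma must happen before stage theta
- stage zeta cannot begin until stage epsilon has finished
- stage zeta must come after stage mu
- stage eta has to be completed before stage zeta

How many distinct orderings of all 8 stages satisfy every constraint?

The stages with no prerequisites are stage nu, stage epsilon; any of them can be placed first.
Counting all ways to extend the partial order to a total order gives 32.

32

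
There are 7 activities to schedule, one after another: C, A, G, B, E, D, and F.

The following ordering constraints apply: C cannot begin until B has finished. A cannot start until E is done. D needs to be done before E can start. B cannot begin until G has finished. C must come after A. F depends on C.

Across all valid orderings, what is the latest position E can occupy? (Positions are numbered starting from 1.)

Every activity that must follow E has to come after it. Tracing all chains starting from E, those activities are: C, A, F — 3 in total.
So at least 3 activities follow E, putting E no later than position 4. That position is achievable by scheduling everything else first.

4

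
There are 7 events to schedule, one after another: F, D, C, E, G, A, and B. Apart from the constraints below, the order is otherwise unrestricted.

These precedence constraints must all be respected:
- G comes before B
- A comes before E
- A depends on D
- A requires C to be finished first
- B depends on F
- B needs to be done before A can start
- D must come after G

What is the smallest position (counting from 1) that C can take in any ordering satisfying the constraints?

No constraint forces any other event before C, so it can be placed first.

1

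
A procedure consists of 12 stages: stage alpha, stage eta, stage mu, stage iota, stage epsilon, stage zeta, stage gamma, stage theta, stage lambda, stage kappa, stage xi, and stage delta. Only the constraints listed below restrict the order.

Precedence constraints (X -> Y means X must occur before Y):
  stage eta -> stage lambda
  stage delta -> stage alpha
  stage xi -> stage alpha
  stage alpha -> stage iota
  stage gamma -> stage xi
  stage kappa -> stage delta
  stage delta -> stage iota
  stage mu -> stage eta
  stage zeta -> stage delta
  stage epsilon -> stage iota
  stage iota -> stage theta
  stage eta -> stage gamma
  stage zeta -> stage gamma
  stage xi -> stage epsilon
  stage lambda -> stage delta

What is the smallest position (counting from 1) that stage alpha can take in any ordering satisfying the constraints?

9

Every stage that must precede stage alpha has to come before it. Tracing all chains that end at stage alpha, those stages are: stage eta, stage mu, stage zeta, stage gamma, stage lambda, stage kappa, stage xi, stage delta — 8 in total.
So at minimum 8 stages come before stage alpha, putting stage alpha no earlier than position 9. That position is achievable by scheduling exactly those predecessors first.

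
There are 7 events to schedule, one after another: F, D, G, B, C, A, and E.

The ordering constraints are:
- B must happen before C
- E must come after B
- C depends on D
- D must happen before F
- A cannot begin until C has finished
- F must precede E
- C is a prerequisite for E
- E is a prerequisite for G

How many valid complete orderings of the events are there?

The events with no prerequisites are D, B; any of them can be placed first.
Enumerating by repeatedly choosing an available event (one whose prerequisites are all placed) gives 17 distinct complete orderings.

17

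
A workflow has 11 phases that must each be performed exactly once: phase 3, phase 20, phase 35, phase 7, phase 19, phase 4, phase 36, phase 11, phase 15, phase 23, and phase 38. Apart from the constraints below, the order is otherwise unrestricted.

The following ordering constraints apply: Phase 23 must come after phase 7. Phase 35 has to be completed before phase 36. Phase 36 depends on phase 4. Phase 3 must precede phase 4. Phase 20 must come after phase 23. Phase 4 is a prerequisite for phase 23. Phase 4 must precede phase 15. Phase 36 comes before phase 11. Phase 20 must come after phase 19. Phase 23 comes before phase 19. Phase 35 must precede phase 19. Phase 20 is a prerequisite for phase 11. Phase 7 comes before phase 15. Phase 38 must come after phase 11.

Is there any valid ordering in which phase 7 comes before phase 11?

Phase 7 is actually forced before phase 11 by the constraints, so certainly some valid ordering has phase 7 first.

Yes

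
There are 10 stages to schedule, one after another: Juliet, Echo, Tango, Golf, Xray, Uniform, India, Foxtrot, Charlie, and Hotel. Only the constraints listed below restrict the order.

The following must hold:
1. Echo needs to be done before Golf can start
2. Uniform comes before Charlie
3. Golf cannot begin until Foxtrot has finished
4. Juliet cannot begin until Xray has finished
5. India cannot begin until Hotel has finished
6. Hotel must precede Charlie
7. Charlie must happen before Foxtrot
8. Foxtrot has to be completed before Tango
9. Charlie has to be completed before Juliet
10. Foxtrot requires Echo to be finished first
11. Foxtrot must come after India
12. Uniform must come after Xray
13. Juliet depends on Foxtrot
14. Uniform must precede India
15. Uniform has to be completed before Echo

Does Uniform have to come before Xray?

No

There is a chain Xray → Uniform, which puts Xray before Uniform.
So Uniform never precedes Xray.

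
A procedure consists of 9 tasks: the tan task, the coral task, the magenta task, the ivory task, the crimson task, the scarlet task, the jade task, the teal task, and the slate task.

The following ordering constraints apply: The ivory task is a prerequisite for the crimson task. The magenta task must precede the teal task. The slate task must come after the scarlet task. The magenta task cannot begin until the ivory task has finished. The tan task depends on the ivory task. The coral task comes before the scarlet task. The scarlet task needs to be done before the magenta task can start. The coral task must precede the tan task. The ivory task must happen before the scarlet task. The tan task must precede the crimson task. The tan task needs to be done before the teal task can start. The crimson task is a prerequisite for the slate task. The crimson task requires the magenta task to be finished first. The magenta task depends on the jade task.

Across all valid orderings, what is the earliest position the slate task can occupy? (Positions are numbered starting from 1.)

8

The tasks that are forced before the slate task, directly or transitively, are the tan task, the coral task, the magenta task, the ivory task, the crimson task, the scarlet task, the jade task. That's 7 tasks.
With 7 mandatory predecessors, the earliest the slate task can sit is position 7+1 = 8, and placing just those 7 first achieves it.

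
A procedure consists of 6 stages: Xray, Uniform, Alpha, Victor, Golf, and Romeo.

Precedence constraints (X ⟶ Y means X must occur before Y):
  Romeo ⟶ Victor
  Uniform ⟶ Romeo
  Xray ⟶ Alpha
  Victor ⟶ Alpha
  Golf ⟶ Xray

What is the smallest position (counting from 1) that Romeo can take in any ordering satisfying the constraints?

2

The only stage forced before Romeo (directly or transitively) is Uniform.
With 1 mandatory predecessor, the earliest Romeo can sit is position 1+1 = 2, and placing just that one first achieves it.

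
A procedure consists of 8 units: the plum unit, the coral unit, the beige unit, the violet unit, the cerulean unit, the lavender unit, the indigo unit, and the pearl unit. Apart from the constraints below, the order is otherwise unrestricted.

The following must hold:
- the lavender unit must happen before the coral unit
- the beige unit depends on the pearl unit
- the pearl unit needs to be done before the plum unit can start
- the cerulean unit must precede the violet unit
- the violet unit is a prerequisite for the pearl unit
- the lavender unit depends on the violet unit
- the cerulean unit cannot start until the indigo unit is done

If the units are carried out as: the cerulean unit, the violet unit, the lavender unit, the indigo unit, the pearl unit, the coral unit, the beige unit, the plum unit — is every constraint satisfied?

The sequence places the cerulean unit ahead of the indigo unit.
Since the indigo unit is required before the cerulean unit, the ordering is invalid.

No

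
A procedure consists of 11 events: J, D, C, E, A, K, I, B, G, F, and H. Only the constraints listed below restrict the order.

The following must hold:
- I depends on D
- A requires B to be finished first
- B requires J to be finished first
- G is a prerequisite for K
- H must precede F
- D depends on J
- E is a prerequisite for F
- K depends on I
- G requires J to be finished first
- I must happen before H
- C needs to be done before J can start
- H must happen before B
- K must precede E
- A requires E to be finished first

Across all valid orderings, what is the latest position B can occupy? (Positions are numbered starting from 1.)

The only event forced after B (directly or by a chain) is A.
So at least 1 event follows B, putting B no later than position 10. That position is achievable by scheduling everything else first.

10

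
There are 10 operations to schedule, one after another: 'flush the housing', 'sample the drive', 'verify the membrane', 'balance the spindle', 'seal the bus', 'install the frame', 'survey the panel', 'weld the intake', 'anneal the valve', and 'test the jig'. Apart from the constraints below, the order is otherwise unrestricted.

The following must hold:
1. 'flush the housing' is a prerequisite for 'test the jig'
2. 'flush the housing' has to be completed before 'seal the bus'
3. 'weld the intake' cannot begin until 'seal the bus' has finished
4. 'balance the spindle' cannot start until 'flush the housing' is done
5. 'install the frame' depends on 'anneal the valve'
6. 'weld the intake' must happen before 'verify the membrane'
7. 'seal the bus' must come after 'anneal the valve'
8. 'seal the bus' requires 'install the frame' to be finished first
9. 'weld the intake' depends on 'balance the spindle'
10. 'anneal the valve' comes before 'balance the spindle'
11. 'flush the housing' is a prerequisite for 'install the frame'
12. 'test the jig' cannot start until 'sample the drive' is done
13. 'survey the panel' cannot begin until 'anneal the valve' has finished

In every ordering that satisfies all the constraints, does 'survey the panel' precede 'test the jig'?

No

No chain of constraints connects 'survey the panel' to 'test the jig' in either direction.
A valid ordering placing 'test the jig' before 'survey the panel' exists, so the answer is no.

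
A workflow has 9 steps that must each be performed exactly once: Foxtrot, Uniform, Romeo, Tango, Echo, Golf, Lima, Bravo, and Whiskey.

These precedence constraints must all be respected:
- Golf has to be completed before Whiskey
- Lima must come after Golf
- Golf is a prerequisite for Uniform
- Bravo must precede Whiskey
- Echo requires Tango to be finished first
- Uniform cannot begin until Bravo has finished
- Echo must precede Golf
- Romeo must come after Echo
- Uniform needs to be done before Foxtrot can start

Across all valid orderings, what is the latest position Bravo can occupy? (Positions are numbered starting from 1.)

6

Every step that must follow Bravo has to come after it. Tracing all chains starting from Bravo, those steps are: Foxtrot, Uniform, Whiskey — 3 in total.
So at least 3 steps follow Bravo, putting Bravo no later than position 6. That position is achievable by scheduling everything else first.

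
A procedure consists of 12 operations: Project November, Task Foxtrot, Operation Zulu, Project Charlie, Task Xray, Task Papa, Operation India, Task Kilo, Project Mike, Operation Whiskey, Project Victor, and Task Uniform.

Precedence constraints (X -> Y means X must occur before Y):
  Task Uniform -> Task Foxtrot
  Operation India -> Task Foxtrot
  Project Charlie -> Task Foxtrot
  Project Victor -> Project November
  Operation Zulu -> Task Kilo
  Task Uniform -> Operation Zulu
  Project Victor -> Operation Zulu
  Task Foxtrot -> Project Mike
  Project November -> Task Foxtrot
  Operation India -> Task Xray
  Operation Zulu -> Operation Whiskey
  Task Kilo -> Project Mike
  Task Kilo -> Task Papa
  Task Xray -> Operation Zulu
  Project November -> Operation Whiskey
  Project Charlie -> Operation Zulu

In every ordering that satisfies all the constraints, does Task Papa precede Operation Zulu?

The constraints actually force Operation Zulu before Task Papa (via Operation Zulu → Task Kilo → Task Papa), not the other way around.
So Task Papa does not have to come before Operation Zulu — it cannot.

No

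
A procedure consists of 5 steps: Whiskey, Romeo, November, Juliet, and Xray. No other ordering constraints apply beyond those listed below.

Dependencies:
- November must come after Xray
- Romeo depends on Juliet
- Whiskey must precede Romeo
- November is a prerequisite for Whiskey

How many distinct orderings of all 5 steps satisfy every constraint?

4

The steps with no prerequisites are Juliet, Xray; any of them can be placed first.
Enumerating by repeatedly choosing an available step (one whose prerequisites are all placed) gives 4 distinct complete orderings.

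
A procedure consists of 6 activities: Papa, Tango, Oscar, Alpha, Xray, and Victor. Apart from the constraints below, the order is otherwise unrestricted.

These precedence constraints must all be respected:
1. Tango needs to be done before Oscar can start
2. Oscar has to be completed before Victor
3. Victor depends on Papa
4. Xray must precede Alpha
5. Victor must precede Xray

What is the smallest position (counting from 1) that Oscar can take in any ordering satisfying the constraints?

2

The only activity forced before Oscar (directly or transitively) is Tango.
So at minimum 1 activity comes before Oscar, putting Oscar no earlier than position 2. That position is achievable by scheduling exactly that predecessor first.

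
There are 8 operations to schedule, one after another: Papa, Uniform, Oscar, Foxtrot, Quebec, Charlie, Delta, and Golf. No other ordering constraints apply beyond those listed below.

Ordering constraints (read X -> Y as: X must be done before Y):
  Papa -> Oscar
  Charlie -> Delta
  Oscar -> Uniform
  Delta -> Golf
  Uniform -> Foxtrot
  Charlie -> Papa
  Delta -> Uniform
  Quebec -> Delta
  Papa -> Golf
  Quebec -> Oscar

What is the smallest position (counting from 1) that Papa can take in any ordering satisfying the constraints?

Working backwards through the constraints from Papa, its only required predecessor is Charlie.
So at minimum 1 operation comes before Papa, putting Papa no earlier than position 2. That position is achievable by scheduling exactly that predecessor first.

2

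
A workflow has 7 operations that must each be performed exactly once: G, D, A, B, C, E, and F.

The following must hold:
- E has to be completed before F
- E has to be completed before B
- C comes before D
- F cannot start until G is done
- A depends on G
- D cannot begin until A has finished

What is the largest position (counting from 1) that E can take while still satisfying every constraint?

5

Following every chain forward from E, the operations that must come later are B, F — 2 of them.
So at least 2 operations follow E, putting E no later than position 5. That position is achievable by scheduling everything else first.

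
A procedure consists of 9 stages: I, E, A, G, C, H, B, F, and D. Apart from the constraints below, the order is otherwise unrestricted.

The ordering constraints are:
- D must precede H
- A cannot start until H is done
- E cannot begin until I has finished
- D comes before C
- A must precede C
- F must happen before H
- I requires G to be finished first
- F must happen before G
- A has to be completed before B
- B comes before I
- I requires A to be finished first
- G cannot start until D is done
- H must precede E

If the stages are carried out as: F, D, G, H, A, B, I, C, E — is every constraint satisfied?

Yes

Every stated constraint is respected: D sits at position 2, ahead of C at position 8, and each of the other listed pairs likewise has the predecessor earlier in the sequence.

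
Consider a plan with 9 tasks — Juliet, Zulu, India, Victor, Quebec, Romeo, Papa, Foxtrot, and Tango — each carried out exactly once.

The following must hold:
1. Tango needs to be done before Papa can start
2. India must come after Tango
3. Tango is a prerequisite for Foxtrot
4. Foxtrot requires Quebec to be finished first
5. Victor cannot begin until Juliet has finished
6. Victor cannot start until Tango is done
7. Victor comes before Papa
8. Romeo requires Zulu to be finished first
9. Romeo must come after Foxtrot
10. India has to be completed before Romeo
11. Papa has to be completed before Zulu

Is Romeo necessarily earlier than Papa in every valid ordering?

No

The constraints actually force Papa before Romeo (via Papa → Zulu → Romeo), not the other way around.
So Romeo does not have to come before Papa — it cannot.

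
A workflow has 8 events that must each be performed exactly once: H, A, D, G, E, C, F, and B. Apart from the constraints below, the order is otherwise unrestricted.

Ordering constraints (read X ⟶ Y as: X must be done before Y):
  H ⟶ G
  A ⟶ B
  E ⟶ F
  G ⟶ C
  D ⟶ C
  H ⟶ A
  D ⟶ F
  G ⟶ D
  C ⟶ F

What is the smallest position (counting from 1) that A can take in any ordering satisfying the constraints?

2

The only event forced before A (directly or transitively) is H.
With 1 mandatory predecessor, the earliest A can sit is position 1+1 = 2, and placing just that one first achieves it.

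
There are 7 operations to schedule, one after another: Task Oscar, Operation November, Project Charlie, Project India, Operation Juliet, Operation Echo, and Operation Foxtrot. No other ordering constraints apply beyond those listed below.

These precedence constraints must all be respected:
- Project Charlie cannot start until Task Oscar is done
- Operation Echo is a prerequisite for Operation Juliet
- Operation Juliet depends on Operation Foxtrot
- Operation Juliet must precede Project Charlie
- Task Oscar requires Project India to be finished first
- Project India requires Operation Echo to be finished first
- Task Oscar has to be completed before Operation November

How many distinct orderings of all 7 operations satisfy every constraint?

The operations with no prerequisites are Operation Echo, Operation Foxtrot; any of them can be placed first.
Counting all ways to extend the partial order to a total order gives 23.

23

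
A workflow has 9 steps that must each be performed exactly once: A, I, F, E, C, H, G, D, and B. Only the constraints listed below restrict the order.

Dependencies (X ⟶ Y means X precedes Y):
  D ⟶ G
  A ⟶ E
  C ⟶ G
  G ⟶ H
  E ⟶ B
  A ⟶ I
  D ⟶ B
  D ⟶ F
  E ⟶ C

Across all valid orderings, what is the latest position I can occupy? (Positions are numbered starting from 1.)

9

I has no required successors, so nothing stops it from going last (position 9).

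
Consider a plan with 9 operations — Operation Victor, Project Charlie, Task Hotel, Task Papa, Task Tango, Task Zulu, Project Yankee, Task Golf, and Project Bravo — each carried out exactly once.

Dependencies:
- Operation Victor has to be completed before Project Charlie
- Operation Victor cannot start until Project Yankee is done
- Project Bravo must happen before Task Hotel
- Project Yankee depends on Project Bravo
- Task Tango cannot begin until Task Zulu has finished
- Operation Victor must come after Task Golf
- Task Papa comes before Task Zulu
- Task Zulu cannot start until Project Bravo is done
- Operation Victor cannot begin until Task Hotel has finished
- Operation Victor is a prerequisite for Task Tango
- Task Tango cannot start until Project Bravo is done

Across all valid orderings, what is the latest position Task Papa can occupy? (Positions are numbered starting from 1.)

7

Following every chain forward from Task Papa, the operations that must come later are Task Tango, Task Zulu — 2 of them.
With 2 mandatory successors out of 9 operations total, the latest slot for Task Papa is 9−2 = 7, and it's reachable by doing all non-successors before Task Papa.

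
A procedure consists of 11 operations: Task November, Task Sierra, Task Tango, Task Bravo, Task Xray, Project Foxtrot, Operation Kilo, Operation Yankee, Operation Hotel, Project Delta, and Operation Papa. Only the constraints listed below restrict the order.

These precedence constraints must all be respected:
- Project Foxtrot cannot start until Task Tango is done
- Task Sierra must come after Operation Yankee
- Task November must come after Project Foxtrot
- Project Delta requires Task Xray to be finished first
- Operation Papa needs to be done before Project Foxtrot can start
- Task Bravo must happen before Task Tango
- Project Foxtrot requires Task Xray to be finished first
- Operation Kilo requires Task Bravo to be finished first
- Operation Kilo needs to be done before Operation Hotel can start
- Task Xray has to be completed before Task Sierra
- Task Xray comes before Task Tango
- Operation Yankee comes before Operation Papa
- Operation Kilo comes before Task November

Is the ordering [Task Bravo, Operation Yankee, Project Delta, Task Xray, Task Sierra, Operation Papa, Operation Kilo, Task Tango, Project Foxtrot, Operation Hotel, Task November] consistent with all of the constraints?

Here Task Xray comes after Project Delta.
Since Task Xray is required before Project Delta, the ordering is invalid.

No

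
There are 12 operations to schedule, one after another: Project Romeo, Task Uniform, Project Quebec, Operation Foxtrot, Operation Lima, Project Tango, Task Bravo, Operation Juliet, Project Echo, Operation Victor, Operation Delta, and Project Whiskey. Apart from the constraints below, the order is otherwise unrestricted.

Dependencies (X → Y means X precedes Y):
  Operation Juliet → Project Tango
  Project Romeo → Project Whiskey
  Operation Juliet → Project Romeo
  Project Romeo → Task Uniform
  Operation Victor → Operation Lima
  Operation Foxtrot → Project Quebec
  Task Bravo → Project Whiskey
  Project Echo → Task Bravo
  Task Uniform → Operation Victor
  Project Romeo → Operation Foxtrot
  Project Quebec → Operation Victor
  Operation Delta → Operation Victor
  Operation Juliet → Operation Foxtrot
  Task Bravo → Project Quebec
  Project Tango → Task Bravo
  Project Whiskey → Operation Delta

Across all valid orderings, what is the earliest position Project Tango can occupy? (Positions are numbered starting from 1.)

2

Working backwards through the constraints from Project Tango, its only required predecessor is Operation Juliet.
With 1 mandatory predecessor, the earliest Project Tango can sit is position 1+1 = 2, and placing just that one first achieves it.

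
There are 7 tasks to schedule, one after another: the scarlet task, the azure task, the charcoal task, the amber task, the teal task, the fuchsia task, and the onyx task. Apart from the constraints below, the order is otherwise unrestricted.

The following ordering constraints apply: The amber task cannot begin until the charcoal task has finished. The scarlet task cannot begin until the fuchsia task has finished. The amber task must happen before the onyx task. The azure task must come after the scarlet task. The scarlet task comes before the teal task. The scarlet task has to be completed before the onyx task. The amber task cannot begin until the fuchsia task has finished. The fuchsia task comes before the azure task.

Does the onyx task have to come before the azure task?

Nothing in the constraints links the onyx task and the azure task; they are unordered relative to each other.
So the onyx task can come before the azure task or after — it is not forced.

No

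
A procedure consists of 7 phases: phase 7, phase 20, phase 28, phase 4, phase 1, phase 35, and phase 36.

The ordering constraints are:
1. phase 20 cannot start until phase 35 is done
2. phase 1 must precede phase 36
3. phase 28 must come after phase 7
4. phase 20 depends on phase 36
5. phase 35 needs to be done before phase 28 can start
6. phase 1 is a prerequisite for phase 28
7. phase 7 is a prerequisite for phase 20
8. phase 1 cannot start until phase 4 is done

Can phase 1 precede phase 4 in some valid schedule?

No

The constraints give a chain phase 4 → phase 1, which forces phase 4 before phase 1.
Hence phase 1 can never be scheduled before phase 4.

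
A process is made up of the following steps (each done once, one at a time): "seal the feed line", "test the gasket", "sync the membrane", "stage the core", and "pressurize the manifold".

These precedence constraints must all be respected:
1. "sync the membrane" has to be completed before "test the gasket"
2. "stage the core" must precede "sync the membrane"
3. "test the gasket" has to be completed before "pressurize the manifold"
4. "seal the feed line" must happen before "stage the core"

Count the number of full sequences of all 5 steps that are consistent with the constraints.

Only "seal the feed line" has no prerequisites, so it must go first.
Every step is then forced in turn, so only 1 complete ordering is consistent with the constraints.

1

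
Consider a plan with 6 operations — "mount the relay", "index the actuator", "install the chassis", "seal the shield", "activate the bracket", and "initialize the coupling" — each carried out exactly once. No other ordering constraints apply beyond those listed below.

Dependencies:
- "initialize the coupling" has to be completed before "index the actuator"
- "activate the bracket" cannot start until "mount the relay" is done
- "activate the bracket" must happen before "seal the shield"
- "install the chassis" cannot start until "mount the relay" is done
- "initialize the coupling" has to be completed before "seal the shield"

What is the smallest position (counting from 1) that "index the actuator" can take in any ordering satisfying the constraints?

2

Working backwards through the constraints from "index the actuator", its only required predecessor is "initialize the coupling".
With 1 mandatory predecessor, the earliest "index the actuator" can sit is position 1+1 = 2, and placing just that one first achieves it.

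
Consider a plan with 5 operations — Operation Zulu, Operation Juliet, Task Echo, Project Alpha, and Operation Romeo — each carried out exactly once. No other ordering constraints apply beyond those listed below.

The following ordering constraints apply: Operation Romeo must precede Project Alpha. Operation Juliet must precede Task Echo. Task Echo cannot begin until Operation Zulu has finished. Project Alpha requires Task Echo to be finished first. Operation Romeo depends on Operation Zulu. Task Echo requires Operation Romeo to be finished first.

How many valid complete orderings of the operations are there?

3

2 operations have no prerequisites (Operation Zulu, Operation Juliet), so any of them could come first.
Counting all ways to extend the partial order to a total order gives 3.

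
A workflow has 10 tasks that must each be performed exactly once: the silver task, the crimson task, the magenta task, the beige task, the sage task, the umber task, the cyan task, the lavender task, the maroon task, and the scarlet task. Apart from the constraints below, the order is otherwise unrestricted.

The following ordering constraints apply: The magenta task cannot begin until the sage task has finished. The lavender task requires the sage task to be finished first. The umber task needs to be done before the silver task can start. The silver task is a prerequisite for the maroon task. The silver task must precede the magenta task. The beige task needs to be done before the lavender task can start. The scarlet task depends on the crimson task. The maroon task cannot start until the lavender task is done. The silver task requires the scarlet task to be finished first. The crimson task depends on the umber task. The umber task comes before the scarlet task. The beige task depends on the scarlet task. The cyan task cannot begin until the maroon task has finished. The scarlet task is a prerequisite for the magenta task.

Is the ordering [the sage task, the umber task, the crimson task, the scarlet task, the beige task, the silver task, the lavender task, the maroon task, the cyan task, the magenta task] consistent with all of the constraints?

Yes

Going through the constraints one by one, each required predecessor appears earlier in the sequence than its dependent — e.g. the sage task (position 1) is before the magenta task (position 10), as required.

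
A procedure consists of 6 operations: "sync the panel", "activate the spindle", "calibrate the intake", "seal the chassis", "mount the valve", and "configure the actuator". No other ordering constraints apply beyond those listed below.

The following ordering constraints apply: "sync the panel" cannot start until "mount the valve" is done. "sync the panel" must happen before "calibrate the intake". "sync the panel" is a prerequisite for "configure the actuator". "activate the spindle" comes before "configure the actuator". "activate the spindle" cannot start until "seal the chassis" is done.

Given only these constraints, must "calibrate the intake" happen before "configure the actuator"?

No

No chain of constraints connects "calibrate the intake" to "configure the actuator" in either direction.
There exist valid orderings with "configure the actuator" before "calibrate the intake", so "calibrate the intake" is not required to come first.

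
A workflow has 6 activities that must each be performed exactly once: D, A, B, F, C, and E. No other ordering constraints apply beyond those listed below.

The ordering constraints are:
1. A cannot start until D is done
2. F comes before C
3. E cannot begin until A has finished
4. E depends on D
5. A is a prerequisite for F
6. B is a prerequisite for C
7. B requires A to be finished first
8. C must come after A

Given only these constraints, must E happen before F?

Nothing in the constraints links E and F; they are unordered relative to each other.
There exist valid orderings with F before E, so E is not required to come first.

No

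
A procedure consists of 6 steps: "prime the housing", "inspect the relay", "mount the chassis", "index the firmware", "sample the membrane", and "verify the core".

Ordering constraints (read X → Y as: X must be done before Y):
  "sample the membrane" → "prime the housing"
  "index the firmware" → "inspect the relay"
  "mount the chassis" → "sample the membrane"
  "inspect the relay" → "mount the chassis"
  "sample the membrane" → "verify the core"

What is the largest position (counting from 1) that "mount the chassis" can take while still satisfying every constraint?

Following every chain forward from "mount the chassis", the steps that must come later are "prime the housing", "sample the membrane", "verify the core" — 3 of them.
So at least 3 steps follow "mount the chassis", putting "mount the chassis" no later than position 3. That position is achievable by scheduling everything else first.

3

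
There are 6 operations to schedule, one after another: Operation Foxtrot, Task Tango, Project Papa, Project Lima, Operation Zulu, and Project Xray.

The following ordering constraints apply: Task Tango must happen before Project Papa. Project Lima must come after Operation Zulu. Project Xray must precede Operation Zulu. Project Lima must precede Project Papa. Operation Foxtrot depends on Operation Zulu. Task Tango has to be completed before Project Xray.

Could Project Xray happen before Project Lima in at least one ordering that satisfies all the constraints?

Yes

Every valid ordering already has Project Xray before Project Lima (the constraints require it), so in particular at least one does.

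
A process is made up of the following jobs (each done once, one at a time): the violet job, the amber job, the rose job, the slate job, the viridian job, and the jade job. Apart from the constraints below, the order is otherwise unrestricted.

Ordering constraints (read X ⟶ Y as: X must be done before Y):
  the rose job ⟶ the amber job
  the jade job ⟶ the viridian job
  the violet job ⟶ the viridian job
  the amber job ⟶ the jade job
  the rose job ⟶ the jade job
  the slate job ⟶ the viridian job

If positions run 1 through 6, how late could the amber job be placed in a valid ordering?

Every job that must follow the amber job has to come after it. Tracing all chains starting from the amber job, those jobs are: the viridian job, the jade job — 2 in total.
With 2 mandatory successors out of 6 jobs total, the latest slot for the amber job is 6−2 = 4, and it's reachable by doing all non-successors before the amber job.

4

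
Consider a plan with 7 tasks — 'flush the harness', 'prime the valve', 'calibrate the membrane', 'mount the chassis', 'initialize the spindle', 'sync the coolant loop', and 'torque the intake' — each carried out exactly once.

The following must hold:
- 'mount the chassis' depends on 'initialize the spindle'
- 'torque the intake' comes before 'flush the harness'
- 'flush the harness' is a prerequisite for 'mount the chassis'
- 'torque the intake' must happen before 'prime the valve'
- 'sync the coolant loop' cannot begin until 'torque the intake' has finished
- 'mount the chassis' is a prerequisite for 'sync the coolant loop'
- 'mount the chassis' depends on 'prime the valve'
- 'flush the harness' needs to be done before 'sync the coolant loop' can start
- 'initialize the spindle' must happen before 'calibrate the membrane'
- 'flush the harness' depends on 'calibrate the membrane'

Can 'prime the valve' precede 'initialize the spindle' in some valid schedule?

The constraints leave 'prime the valve' and 'initialize the spindle' unordered relative to each other; nothing requires 'initialize the spindle' earlier.
So a valid ordering placing 'prime the valve' earlier than 'initialize the spindle' exists.

Yes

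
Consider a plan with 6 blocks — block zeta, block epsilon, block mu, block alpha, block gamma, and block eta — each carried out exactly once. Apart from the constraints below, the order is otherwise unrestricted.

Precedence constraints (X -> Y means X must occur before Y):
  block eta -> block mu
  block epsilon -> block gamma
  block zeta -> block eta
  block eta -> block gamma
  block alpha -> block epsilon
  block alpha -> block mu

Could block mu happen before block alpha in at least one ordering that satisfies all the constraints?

The constraints give a chain block alpha → block mu, which forces block alpha before block mu.
So no valid ordering can have block mu before block alpha.

No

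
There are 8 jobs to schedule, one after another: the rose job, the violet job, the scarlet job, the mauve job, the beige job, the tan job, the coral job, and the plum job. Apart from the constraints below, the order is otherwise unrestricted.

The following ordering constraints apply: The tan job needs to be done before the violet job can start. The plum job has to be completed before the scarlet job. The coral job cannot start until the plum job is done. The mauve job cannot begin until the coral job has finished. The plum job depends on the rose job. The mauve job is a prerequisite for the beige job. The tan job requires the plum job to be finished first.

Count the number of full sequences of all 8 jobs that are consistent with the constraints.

60

Only the rose job has no prerequisites, so it must go first.
Counting all ways to extend the partial order to a total order gives 60.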